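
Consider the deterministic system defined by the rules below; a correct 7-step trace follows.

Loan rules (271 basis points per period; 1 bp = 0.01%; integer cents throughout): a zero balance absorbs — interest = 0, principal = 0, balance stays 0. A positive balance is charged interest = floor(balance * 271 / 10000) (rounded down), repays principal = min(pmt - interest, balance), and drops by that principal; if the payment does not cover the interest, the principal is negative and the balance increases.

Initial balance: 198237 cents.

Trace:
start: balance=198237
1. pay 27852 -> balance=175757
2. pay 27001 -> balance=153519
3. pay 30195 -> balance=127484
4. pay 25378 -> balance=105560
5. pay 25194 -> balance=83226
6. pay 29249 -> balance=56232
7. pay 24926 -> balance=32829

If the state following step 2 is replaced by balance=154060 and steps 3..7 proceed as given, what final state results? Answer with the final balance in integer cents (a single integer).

33449

state after step 2 := balance=154060
3. pay 30195 -> balance=128040
4. pay 25378 -> balance=106131
5. pay 25194 -> balance=83813
6. pay 29249 -> balance=56835
7. pay 24926 -> balance=33449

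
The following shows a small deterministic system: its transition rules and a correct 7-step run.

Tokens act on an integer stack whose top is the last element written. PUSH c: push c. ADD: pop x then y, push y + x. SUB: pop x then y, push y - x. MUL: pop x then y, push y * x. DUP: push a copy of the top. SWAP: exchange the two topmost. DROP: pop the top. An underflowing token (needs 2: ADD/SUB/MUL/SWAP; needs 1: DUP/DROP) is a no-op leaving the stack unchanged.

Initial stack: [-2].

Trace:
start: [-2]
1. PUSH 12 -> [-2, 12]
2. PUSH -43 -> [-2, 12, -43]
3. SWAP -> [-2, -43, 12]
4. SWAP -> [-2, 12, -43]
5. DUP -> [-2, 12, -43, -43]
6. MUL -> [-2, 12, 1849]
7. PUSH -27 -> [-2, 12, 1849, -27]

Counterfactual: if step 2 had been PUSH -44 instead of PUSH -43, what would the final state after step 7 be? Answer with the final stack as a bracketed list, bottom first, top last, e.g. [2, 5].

[-2, 12, 1936, -27]

(re-executing from step 2 with the substitution; state before step 2: [-2, 12])
2. PUSH -44 -> [-2, 12, -44]
3. SWAP -> [-2, -44, 12]
4. SWAP -> [-2, 12, -44]
5. DUP -> [-2, 12, -44, -44]
6. MUL -> [-2, 12, 1936]
7. PUSH -27 -> [-2, 12, 1936, -27]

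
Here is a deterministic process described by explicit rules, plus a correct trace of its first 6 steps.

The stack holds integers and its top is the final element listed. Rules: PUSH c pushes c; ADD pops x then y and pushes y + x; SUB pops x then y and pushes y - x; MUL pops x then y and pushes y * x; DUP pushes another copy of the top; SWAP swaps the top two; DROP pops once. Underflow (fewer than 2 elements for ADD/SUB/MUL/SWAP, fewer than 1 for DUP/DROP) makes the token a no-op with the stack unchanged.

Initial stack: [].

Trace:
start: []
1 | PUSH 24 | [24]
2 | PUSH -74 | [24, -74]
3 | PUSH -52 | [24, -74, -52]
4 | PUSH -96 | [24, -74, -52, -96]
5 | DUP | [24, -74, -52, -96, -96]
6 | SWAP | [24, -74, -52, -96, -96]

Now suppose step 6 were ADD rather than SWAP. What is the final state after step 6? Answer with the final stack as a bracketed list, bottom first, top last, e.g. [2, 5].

[24, -74, -52, -192]

(re-executing from step 6 with the substitution; state before step 6: [24, -74, -52, -96, -96])
6 | ADD | [24, -74, -52, -192]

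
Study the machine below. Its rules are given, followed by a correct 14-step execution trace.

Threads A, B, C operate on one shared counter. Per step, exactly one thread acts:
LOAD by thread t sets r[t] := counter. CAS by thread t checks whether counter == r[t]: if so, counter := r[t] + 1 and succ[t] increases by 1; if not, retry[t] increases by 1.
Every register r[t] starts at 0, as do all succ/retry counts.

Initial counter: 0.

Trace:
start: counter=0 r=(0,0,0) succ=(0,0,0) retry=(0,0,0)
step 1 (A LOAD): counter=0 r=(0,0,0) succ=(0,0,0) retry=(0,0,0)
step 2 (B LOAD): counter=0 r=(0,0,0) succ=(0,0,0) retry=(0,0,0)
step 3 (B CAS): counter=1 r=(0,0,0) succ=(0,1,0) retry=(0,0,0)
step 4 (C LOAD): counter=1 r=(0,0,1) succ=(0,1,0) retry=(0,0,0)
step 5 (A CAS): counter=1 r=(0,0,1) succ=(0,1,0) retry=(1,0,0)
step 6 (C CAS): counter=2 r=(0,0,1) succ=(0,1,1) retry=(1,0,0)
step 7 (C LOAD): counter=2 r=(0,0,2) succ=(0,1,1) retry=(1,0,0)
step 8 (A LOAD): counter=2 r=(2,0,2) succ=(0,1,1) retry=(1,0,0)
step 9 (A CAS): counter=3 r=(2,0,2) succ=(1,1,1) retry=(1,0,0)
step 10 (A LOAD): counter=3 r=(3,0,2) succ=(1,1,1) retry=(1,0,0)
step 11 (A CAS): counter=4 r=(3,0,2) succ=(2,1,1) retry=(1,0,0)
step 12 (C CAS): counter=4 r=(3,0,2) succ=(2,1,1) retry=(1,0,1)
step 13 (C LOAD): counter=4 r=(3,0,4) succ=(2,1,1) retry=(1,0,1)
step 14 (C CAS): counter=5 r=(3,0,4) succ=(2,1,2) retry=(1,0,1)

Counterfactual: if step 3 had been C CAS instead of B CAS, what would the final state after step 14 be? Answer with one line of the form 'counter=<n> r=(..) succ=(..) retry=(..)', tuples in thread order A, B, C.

(re-executing from step 3 with the substitution; state before step 3: counter=0 r=(0,0,0) succ=(0,0,0) retry=(0,0,0))
step 3 (C CAS): counter=1 r=(0,0,0) succ=(0,0,1) retry=(0,0,0)
step 4 (C LOAD): counter=1 r=(0,0,1) succ=(0,0,1) retry=(0,0,0)
step 5 (A CAS): counter=1 r=(0,0,1) succ=(0,0,1) retry=(1,0,0)
step 6 (C CAS): counter=2 r=(0,0,1) succ=(0,0,2) retry=(1,0,0)
step 7 (C LOAD): counter=2 r=(0,0,2) succ=(0,0,2) retry=(1,0,0)
step 8 (A LOAD): counter=2 r=(2,0,2) succ=(0,0,2) retry=(1,0,0)
step 9 (A CAS): counter=3 r=(2,0,2) succ=(1,0,2) retry=(1,0,0)
step 10 (A LOAD): counter=3 r=(3,0,2) succ=(1,0,2) retry=(1,0,0)
step 11 (A CAS): counter=4 r=(3,0,2) succ=(2,0,2) retry=(1,0,0)
step 12 (C CAS): counter=4 r=(3,0,2) succ=(2,0,2) retry=(1,0,1)
step 13 (C LOAD): counter=4 r=(3,0,4) succ=(2,0,2) retry=(1,0,1)
step 14 (C CAS): counter=5 r=(3,0,4) succ=(2,0,3) retry=(1,0,1)

counter=5 r=(3,0,4) succ=(2,0,3) retry=(1,0,1)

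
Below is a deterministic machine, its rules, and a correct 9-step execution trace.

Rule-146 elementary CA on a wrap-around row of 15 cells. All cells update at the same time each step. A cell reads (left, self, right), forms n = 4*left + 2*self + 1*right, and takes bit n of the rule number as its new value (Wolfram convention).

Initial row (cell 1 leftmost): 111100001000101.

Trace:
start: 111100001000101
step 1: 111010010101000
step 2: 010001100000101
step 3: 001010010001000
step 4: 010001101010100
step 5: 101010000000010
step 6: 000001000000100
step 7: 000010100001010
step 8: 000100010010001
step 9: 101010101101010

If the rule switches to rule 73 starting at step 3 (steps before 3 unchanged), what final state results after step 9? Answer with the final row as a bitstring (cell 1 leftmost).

000001101111100

(re-executing steps 3..9 under rule 73; state before step 3: 010001100000101)
step 3: 000101101110000
step 4: 110001101010111
step 5: 010101100000100
step 6: 000001101110001
step 7: 011101101010100
step 8: 010101100000001
step 9: 000001101111100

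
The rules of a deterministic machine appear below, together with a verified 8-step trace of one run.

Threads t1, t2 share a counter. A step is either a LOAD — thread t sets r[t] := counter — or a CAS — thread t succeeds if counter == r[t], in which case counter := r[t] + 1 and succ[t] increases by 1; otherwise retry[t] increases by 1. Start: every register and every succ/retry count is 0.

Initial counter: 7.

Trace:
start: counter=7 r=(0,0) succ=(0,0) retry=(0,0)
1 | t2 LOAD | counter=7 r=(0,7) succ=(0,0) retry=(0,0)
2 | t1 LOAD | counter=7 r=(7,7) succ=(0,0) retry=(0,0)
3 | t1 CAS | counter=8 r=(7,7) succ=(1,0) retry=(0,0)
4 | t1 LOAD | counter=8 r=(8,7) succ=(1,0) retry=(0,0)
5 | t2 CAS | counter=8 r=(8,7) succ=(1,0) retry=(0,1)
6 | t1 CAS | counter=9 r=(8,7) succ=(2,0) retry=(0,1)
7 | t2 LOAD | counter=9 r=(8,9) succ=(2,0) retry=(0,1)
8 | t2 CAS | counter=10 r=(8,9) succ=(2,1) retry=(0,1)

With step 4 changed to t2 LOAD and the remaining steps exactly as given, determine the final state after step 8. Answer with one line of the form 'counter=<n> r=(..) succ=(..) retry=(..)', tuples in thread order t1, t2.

(re-executing from step 4 with the substitution; state before step 4: counter=8 r=(7,7) succ=(1,0) retry=(0,0))
4 | t2 LOAD | counter=8 r=(7,8) succ=(1,0) retry=(0,0)
5 | t2 CAS | counter=9 r=(7,8) succ=(1,1) retry=(0,0)
6 | t1 CAS | counter=9 r=(7,8) succ=(1,1) retry=(1,0)
7 | t2 LOAD | counter=9 r=(7,9) succ=(1,1) retry=(1,0)
8 | t2 CAS | counter=10 r=(7,9) succ=(1,2) retry=(1,0)

counter=10 r=(7,9) succ=(1,2) retry=(1,0)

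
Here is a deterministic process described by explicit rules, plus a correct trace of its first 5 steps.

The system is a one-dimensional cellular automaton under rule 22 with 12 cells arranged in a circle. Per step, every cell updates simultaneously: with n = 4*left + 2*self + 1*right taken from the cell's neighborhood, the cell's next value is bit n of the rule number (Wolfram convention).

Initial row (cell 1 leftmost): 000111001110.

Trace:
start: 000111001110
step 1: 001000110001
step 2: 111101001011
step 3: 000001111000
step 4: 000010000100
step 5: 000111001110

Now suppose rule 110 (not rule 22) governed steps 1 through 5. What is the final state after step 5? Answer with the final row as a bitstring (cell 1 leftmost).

(re-executing steps 1..5 under rule 110; state before step 1: 000111001110)
step 1: 001101011010
step 2: 011111111110
step 3: 110000000010
step 4: 110000000111
step 5: 010000001100

010000001100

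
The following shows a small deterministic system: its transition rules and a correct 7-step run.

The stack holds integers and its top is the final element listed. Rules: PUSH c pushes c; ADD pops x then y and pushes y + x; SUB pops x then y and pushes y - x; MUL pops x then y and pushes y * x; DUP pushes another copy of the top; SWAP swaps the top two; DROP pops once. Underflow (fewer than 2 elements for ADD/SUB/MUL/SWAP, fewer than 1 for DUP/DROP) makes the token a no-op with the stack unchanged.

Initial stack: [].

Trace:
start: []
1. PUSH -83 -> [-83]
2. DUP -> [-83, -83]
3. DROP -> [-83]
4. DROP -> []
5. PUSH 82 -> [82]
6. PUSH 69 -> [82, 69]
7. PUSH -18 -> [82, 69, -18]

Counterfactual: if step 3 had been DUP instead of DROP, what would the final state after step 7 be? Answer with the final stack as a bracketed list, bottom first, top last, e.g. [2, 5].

[-83, -83, 82, 69, -18]

(re-executing from step 3 with the substitution; state before step 3: [-83, -83])
3. DUP -> [-83, -83, -83]
4. DROP -> [-83, -83]
5. PUSH 82 -> [-83, -83, 82]
6. PUSH 69 -> [-83, -83, 82, 69]
7. PUSH -18 -> [-83, -83, 82, 69, -18]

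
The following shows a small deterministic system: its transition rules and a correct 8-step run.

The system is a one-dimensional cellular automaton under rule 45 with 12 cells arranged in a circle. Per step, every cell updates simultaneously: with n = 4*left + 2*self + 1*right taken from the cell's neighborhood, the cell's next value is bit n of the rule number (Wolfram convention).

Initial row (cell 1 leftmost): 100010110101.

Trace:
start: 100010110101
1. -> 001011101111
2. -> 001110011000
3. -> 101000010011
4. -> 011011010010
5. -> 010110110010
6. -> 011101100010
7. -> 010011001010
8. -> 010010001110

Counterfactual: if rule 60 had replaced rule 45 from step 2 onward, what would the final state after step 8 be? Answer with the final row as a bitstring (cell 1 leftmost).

011111101001

(re-executing steps 2..8 under rule 60; state before step 2: 001011101111)
2. -> 101110011000
3. -> 111001010100
4. -> 100101111110
5. -> 110111000001
6. -> 001100100001
7. -> 101010110001
8. -> 011111101001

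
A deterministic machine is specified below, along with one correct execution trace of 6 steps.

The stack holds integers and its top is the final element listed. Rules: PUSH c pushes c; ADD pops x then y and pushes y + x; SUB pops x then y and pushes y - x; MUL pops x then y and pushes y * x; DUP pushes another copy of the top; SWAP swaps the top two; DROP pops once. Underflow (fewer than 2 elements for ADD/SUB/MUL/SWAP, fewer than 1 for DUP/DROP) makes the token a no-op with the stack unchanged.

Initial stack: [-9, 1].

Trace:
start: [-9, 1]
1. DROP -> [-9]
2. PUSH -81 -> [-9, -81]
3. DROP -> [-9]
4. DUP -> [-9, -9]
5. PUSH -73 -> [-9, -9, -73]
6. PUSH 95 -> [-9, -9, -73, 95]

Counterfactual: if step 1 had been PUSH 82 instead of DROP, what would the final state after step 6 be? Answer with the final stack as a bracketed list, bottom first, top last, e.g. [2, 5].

[-9, 1, 82, 82, -73, 95]

(re-executing from step 1 with the substitution; state before step 1: [-9, 1])
1. PUSH 82 -> [-9, 1, 82]
2. PUSH -81 -> [-9, 1, 82, -81]
3. DROP -> [-9, 1, 82]
4. DUP -> [-9, 1, 82, 82]
5. PUSH -73 -> [-9, 1, 82, 82, -73]
6. PUSH 95 -> [-9, 1, 82, 82, -73, 95]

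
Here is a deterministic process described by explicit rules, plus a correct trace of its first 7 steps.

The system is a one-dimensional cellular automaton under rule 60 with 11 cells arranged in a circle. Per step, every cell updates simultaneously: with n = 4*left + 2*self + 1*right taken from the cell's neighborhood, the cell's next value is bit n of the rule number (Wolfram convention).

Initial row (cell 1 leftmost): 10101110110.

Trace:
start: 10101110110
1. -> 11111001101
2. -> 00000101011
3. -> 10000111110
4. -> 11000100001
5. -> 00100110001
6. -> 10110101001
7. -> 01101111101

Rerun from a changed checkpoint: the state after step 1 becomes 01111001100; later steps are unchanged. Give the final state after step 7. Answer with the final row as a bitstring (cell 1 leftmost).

state after step 1 := 01111001100
2. -> 01000101010
3. -> 01100111111
4. -> 11010100000
5. -> 10111110000
6. -> 11100001000
7. -> 10010001100

10010001100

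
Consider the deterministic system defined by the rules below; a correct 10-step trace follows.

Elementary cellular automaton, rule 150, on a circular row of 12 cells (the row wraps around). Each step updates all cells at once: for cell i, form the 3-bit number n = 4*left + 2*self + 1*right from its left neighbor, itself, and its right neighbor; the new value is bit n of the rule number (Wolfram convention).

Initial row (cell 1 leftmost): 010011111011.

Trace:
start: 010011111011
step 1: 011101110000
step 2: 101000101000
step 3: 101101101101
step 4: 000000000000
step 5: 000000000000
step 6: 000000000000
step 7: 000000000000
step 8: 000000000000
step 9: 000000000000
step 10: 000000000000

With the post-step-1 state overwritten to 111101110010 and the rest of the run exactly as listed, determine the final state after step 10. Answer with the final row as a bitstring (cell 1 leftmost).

101010101010

state after step 1 := 111101110010
step 2: 011000101110
step 3: 100101100101
step 4: 011100011100
step 5: 101010101010
step 6: 101010101010
step 7: 101010101010
step 8: 101010101010
step 9: 101010101010
step 10: 101010101010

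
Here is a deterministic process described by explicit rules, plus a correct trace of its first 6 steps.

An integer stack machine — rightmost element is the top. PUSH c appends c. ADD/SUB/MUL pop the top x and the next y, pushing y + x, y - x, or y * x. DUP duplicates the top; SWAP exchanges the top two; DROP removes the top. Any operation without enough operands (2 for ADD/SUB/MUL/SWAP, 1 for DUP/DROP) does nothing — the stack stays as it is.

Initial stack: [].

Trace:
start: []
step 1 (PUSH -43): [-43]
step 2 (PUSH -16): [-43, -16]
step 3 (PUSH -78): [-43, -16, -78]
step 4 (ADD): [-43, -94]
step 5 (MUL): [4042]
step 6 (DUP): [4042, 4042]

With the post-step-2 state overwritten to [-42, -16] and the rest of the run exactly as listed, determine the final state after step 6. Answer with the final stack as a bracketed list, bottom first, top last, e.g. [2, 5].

state after step 2 := [-42, -16]
step 3 (PUSH -78): [-42, -16, -78]
step 4 (ADD): [-42, -94]
step 5 (MUL): [3948]
step 6 (DUP): [3948, 3948]

[3948, 3948]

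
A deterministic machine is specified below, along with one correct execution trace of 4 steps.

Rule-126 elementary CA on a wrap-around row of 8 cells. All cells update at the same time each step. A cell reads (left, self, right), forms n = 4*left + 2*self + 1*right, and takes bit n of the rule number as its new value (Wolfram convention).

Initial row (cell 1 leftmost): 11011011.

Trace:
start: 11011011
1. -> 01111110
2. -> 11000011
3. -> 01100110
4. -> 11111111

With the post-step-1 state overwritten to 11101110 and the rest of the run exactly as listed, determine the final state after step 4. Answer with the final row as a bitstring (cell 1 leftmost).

state after step 1 := 11101110
2. -> 10111011
3. -> 11101110
4. -> 10111011

10111011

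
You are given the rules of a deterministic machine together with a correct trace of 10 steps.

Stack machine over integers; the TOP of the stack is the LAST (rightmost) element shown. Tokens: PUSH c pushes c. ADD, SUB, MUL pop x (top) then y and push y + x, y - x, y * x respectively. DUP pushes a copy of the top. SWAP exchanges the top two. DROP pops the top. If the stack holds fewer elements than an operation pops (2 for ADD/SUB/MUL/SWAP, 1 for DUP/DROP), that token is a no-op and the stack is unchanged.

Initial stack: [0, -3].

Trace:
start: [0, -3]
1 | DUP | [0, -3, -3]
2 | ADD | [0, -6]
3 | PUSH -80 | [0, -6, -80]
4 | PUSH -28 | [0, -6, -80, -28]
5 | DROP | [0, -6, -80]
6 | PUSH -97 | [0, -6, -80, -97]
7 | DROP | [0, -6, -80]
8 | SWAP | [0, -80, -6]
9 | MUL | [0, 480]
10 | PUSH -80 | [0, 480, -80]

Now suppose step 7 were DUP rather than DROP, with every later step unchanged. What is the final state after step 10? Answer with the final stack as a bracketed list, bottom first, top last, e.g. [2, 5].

[0, -6, -80, 9409, -80]

(re-executing from step 7 with the substitution; state before step 7: [0, -6, -80, -97])
7 | DUP | [0, -6, -80, -97, -97]
8 | SWAP | [0, -6, -80, -97, -97]
9 | MUL | [0, -6, -80, 9409]
10 | PUSH -80 | [0, -6, -80, 9409, -80]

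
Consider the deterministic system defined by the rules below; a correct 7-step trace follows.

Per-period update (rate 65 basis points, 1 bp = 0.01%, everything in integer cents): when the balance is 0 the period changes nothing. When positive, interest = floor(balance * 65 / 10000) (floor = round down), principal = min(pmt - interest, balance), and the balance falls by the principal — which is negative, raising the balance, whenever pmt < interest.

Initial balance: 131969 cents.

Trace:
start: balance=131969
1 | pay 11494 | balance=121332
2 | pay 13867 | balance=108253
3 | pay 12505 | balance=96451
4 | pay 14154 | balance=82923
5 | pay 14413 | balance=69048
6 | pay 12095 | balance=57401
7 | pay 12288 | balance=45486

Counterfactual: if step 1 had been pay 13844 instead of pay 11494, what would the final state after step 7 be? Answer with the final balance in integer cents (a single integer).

(re-executing from step 1 with the substitution; state before step 1: balance=131969)
1 | pay 13844 | balance=118982
2 | pay 13867 | balance=105888
3 | pay 12505 | balance=94071
4 | pay 14154 | balance=80528
5 | pay 14413 | balance=66638
6 | pay 12095 | balance=54976
7 | pay 12288 | balance=43045

43045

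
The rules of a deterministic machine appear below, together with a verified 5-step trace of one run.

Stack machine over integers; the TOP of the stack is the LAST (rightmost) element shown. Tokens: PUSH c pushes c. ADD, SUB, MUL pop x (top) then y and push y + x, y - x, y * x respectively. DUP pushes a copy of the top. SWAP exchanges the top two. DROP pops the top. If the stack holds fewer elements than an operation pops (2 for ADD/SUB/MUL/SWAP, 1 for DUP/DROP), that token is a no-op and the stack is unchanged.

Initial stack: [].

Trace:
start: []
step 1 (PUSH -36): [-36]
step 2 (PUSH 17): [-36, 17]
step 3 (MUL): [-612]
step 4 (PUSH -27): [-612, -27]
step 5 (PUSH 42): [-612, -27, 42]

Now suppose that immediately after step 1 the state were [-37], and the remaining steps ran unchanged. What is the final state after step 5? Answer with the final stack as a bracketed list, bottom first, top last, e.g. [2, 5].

state after step 1 := [-37]
step 2 (PUSH 17): [-37, 17]
step 3 (MUL): [-629]
step 4 (PUSH -27): [-629, -27]
step 5 (PUSH 42): [-629, -27, 42]

[-629, -27, 42]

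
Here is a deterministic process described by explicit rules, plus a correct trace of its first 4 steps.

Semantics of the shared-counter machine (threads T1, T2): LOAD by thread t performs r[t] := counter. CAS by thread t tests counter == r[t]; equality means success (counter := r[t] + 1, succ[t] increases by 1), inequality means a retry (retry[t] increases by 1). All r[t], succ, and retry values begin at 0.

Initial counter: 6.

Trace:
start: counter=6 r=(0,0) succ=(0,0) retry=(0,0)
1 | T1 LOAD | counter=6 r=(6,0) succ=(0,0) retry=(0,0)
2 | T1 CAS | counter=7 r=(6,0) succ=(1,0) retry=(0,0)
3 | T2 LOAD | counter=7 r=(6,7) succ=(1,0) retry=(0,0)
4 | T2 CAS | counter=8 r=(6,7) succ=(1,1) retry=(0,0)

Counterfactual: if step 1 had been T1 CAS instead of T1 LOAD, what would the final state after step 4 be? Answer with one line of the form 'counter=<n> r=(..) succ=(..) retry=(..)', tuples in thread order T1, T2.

(re-executing from step 1 with the substitution; state before step 1: counter=6 r=(0,0) succ=(0,0) retry=(0,0))
1 | T1 CAS | counter=6 r=(0,0) succ=(0,0) retry=(1,0)
2 | T1 CAS | counter=6 r=(0,0) succ=(0,0) retry=(2,0)
3 | T2 LOAD | counter=6 r=(0,6) succ=(0,0) retry=(2,0)
4 | T2 CAS | counter=7 r=(0,6) succ=(0,1) retry=(2,0)

counter=7 r=(0,6) succ=(0,1) retry=(2,0)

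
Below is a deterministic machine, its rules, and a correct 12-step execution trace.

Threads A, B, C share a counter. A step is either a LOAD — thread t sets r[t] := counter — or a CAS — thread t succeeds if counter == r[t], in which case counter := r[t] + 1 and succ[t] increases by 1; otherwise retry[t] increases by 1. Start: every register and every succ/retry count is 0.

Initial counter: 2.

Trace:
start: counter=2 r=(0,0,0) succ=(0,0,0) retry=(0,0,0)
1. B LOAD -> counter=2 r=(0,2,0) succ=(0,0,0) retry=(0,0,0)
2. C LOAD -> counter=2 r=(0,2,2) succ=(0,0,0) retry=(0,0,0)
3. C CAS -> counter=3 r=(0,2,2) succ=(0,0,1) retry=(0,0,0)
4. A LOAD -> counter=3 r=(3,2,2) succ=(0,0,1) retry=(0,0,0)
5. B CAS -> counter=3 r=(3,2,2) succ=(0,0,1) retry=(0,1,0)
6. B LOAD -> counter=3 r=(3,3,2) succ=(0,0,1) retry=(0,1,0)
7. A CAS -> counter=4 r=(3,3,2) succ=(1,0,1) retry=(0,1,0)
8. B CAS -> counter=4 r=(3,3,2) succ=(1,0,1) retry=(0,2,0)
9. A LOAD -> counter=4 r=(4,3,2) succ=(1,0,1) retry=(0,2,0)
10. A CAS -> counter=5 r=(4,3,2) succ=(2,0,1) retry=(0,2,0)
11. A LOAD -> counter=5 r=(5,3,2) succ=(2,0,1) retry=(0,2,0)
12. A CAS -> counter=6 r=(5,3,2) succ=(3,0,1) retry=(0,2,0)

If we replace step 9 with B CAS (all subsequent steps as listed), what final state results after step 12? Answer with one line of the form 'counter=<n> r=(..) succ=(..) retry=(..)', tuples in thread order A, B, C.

counter=5 r=(4,3,2) succ=(2,0,1) retry=(1,3,0)

(re-executing from step 9 with the substitution; state before step 9: counter=4 r=(3,3,2) succ=(1,0,1) retry=(0,2,0))
9. B CAS -> counter=4 r=(3,3,2) succ=(1,0,1) retry=(0,3,0)
10. A CAS -> counter=4 r=(3,3,2) succ=(1,0,1) retry=(1,3,0)
11. A LOAD -> counter=4 r=(4,3,2) succ=(1,0,1) retry=(1,3,0)
12. A CAS -> counter=5 r=(4,3,2) succ=(2,0,1) retry=(1,3,0)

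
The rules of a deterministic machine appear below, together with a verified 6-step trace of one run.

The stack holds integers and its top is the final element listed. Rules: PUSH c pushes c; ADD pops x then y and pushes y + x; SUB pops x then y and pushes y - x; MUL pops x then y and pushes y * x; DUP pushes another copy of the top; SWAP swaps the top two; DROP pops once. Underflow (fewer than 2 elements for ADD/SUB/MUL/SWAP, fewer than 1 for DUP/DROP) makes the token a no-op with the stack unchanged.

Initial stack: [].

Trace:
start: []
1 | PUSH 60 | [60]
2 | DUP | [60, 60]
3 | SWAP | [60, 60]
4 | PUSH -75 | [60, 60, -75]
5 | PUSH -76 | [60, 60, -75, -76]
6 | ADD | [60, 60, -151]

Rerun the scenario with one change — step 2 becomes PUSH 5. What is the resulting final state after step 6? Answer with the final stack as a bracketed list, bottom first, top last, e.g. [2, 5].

(re-executing from step 2 with the substitution; state before step 2: [60])
2 | PUSH 5 | [60, 5]
3 | SWAP | [5, 60]
4 | PUSH -75 | [5, 60, -75]
5 | PUSH -76 | [5, 60, -75, -76]
6 | ADD | [5, 60, -151]

[5, 60, -151]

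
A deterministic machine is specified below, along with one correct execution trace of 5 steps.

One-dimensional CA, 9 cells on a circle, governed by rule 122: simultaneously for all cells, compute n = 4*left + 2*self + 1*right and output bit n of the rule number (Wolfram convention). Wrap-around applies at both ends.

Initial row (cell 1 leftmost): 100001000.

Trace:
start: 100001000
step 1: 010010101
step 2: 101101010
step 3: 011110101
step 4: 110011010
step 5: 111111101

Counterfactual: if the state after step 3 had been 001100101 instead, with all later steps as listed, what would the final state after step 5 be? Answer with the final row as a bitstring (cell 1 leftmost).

100001101

state after step 3 := 001100101
step 4: 111111010
step 5: 100001101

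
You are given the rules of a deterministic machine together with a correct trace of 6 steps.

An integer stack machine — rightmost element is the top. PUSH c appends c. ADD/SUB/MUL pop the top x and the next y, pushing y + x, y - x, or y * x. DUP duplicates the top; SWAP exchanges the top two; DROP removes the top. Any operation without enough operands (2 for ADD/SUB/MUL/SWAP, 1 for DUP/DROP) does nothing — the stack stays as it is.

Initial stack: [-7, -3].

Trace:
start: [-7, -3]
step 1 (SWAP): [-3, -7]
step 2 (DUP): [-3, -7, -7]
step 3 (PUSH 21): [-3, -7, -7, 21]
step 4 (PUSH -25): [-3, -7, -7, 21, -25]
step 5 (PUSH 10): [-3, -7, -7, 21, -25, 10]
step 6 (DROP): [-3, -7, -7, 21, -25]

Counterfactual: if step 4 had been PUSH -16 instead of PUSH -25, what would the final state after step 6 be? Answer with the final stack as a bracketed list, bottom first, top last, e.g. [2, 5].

(re-executing from step 4 with the substitution; state before step 4: [-3, -7, -7, 21])
step 4 (PUSH -16): [-3, -7, -7, 21, -16]
step 5 (PUSH 10): [-3, -7, -7, 21, -16, 10]
step 6 (DROP): [-3, -7, -7, 21, -16]

[-3, -7, -7, 21, -16]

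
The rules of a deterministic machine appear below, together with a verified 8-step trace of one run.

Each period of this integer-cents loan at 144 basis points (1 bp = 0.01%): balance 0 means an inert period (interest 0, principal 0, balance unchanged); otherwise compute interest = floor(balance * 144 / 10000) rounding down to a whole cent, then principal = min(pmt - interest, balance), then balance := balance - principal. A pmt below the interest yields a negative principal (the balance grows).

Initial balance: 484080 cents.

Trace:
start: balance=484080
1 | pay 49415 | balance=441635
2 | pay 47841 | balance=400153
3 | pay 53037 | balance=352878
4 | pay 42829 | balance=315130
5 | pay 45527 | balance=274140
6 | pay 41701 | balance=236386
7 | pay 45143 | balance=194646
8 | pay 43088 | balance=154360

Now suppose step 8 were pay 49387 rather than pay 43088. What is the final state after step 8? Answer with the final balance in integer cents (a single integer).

(re-executing from step 8 with the substitution; state before step 8: balance=194646)
8 | pay 49387 | balance=148061

148061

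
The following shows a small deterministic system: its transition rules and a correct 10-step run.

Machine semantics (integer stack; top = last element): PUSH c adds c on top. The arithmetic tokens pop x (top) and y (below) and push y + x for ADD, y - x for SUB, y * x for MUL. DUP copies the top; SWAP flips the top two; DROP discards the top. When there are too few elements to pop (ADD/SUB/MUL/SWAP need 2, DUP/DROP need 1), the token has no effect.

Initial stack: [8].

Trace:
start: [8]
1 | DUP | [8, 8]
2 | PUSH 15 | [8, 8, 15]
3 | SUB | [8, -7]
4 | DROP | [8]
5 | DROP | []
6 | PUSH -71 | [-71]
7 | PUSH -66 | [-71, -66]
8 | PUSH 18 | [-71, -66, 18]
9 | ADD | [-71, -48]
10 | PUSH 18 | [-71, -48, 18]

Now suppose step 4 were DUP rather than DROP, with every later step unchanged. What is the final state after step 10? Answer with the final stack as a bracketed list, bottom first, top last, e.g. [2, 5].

[8, -7, -71, -48, 18]

(re-executing from step 4 with the substitution; state before step 4: [8, -7])
4 | DUP | [8, -7, -7]
5 | DROP | [8, -7]
6 | PUSH -71 | [8, -7, -71]
7 | PUSH -66 | [8, -7, -71, -66]
8 | PUSH 18 | [8, -7, -71, -66, 18]
9 | ADD | [8, -7, -71, -48]
10 | PUSH 18 | [8, -7, -71, -48, 18]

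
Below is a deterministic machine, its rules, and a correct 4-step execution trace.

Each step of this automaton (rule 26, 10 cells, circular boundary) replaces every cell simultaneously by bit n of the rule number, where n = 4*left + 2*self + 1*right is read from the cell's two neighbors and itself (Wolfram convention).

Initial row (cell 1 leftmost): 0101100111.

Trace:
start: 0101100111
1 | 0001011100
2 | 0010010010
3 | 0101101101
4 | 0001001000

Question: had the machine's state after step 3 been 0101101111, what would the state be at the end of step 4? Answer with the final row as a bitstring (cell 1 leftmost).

0001001000

state after step 3 := 0101101111
4 | 0001001000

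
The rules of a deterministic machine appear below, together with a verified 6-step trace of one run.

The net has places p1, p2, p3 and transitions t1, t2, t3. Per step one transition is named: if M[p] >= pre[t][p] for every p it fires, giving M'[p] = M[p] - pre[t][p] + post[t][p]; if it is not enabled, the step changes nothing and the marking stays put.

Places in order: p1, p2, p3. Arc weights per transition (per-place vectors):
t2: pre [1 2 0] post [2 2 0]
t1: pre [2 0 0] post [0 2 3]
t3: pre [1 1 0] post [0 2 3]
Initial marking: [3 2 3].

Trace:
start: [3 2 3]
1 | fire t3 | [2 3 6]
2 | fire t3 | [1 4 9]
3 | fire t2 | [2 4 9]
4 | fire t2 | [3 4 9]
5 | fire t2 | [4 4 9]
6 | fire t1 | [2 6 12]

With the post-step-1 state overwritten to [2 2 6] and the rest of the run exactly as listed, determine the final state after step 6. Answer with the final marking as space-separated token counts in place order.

2 5 12

state after step 1 := [2 2 6]
2 | fire t3 | [1 3 9]
3 | fire t2 | [2 3 9]
4 | fire t2 | [3 3 9]
5 | fire t2 | [4 3 9]
6 | fire t1 | [2 5 12]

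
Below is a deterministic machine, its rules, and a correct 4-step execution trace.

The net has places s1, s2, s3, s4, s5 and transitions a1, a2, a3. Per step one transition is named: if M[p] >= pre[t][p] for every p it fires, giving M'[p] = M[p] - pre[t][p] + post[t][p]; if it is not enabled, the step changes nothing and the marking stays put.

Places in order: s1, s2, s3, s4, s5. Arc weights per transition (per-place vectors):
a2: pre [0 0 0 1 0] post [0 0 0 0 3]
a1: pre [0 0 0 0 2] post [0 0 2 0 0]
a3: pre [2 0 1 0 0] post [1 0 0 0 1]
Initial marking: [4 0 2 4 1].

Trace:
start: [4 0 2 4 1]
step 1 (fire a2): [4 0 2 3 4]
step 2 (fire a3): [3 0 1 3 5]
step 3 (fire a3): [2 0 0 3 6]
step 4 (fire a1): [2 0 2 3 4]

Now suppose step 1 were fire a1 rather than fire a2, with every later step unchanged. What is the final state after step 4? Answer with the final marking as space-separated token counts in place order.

2 0 2 4 1

(re-executing from step 1 with the substitution; state before step 1: [4 0 2 4 1])
step 1 (fire a1): [4 0 2 4 1]
step 2 (fire a3): [3 0 1 4 2]
step 3 (fire a3): [2 0 0 4 3]
step 4 (fire a1): [2 0 2 4 1]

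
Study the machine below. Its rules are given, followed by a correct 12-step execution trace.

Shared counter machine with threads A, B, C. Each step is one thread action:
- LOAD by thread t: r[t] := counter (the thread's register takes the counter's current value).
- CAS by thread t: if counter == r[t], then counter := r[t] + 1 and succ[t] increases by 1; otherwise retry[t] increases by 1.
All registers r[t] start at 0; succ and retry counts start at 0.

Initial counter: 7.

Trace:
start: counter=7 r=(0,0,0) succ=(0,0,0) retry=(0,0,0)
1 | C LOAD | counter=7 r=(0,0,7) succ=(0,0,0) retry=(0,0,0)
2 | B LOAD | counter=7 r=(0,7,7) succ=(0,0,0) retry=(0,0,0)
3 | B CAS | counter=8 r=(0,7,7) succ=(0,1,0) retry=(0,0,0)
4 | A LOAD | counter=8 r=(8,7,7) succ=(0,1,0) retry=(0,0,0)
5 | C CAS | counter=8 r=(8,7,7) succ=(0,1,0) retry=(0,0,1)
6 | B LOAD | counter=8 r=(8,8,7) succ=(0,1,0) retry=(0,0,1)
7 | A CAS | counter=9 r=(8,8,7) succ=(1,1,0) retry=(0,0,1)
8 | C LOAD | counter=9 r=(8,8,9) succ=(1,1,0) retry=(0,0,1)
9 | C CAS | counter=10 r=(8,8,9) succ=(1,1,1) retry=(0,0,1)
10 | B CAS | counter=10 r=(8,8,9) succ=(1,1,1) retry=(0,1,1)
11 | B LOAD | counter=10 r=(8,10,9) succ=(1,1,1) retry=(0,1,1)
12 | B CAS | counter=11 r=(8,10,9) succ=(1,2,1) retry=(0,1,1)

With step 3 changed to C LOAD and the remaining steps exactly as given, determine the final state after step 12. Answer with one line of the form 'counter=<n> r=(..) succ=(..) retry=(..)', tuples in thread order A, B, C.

counter=10 r=(7,9,8) succ=(0,1,2) retry=(1,1,0)

(re-executing from step 3 with the substitution; state before step 3: counter=7 r=(0,7,7) succ=(0,0,0) retry=(0,0,0))
3 | C LOAD | counter=7 r=(0,7,7) succ=(0,0,0) retry=(0,0,0)
4 | A LOAD | counter=7 r=(7,7,7) succ=(0,0,0) retry=(0,0,0)
5 | C CAS | counter=8 r=(7,7,7) succ=(0,0,1) retry=(0,0,0)
6 | B LOAD | counter=8 r=(7,8,7) succ=(0,0,1) retry=(0,0,0)
7 | A CAS | counter=8 r=(7,8,7) succ=(0,0,1) retry=(1,0,0)
8 | C LOAD | counter=8 r=(7,8,8) succ=(0,0,1) retry=(1,0,0)
9 | C CAS | counter=9 r=(7,8,8) succ=(0,0,2) retry=(1,0,0)
10 | B CAS | counter=9 r=(7,8,8) succ=(0,0,2) retry=(1,1,0)
11 | B LOAD | counter=9 r=(7,9,8) succ=(0,0,2) retry=(1,1,0)
12 | B CAS | counter=10 r=(7,9,8) succ=(0,1,2) retry=(1,1,0)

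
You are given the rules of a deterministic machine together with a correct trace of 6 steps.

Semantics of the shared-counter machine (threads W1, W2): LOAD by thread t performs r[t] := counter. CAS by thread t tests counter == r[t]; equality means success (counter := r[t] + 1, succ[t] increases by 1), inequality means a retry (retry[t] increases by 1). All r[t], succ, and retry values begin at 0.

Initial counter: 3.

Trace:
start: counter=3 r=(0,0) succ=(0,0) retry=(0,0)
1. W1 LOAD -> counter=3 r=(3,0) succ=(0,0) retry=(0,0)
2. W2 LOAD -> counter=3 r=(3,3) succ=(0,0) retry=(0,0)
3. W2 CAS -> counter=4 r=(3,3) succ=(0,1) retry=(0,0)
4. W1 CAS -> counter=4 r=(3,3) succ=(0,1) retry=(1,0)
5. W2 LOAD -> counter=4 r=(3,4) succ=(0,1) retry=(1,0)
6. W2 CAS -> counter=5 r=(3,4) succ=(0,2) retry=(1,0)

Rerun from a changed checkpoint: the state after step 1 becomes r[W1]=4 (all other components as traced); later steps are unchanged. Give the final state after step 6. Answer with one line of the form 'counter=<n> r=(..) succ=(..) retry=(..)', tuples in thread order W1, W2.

state after step 1 := counter=3 r=(4,0) succ=(0,0) retry=(0,0)
2. W2 LOAD -> counter=3 r=(4,3) succ=(0,0) retry=(0,0)
3. W2 CAS -> counter=4 r=(4,3) succ=(0,1) retry=(0,0)
4. W1 CAS -> counter=5 r=(4,3) succ=(1,1) retry=(0,0)
5. W2 LOAD -> counter=5 r=(4,5) succ=(1,1) retry=(0,0)
6. W2 CAS -> counter=6 r=(4,5) succ=(1,2) retry=(0,0)

counter=6 r=(4,5) succ=(1,2) retry=(0,0)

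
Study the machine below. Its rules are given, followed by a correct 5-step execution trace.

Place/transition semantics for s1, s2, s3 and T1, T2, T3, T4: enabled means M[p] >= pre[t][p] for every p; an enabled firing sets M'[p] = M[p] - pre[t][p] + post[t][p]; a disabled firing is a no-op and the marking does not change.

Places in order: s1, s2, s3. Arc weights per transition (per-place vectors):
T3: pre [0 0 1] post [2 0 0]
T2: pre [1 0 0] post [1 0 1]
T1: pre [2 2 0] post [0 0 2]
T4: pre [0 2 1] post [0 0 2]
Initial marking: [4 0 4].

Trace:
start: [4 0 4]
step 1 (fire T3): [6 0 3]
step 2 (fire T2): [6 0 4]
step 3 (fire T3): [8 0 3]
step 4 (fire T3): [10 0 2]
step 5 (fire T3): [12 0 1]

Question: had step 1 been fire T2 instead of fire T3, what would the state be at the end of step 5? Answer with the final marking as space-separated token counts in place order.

(re-executing from step 1 with the substitution; state before step 1: [4 0 4])
step 1 (fire T2): [4 0 5]
step 2 (fire T2): [4 0 6]
step 3 (fire T3): [6 0 5]
step 4 (fire T3): [8 0 4]
step 5 (fire T3): [10 0 3]

10 0 3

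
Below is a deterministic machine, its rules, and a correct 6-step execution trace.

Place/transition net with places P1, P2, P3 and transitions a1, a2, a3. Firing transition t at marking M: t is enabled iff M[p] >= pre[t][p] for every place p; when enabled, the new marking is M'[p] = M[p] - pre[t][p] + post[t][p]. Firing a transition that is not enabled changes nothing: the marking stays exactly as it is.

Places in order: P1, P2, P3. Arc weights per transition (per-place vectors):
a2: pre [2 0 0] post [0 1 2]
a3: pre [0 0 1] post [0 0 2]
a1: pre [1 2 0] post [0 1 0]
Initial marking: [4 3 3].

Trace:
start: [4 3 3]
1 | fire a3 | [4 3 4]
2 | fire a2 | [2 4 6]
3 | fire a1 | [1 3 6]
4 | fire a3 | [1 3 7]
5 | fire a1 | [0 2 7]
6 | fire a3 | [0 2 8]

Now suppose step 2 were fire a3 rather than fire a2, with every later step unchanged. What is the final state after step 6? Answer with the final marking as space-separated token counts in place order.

2 1 7

(re-executing from step 2 with the substitution; state before step 2: [4 3 4])
2 | fire a3 | [4 3 5]
3 | fire a1 | [3 2 5]
4 | fire a3 | [3 2 6]
5 | fire a1 | [2 1 6]
6 | fire a3 | [2 1 7]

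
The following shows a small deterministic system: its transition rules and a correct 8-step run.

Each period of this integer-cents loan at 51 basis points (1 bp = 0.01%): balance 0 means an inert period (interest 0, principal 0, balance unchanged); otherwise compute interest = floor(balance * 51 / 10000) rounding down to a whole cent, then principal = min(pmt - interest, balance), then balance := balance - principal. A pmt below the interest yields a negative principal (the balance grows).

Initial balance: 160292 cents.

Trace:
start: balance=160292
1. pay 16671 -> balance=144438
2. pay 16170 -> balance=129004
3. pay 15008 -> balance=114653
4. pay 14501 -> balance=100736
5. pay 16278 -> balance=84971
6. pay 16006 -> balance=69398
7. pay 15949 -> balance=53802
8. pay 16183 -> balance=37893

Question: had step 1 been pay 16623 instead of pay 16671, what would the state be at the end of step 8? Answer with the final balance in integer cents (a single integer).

37944

(re-executing from step 1 with the substitution; state before step 1: balance=160292)
1. pay 16623 -> balance=144486
2. pay 16170 -> balance=129052
3. pay 15008 -> balance=114702
4. pay 14501 -> balance=100785
5. pay 16278 -> balance=85021
6. pay 16006 -> balance=69448
7. pay 15949 -> balance=53853
8. pay 16183 -> balance=37944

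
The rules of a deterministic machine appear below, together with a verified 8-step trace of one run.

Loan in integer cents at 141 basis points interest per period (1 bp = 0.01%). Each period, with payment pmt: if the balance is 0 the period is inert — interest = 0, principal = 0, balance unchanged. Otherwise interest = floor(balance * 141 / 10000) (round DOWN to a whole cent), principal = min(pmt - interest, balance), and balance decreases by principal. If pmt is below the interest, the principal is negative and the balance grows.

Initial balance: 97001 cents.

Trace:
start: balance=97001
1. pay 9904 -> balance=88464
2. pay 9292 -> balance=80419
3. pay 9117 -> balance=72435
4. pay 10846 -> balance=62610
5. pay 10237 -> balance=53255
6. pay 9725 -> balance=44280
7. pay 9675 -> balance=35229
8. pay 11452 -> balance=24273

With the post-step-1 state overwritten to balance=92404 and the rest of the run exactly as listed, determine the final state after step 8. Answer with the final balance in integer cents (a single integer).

28619

state after step 1 := balance=92404
2. pay 9292 -> balance=84414
3. pay 9117 -> balance=76487
4. pay 10846 -> balance=66719
5. pay 10237 -> balance=57422
6. pay 9725 -> balance=48506
7. pay 9675 -> balance=39514
8. pay 11452 -> balance=28619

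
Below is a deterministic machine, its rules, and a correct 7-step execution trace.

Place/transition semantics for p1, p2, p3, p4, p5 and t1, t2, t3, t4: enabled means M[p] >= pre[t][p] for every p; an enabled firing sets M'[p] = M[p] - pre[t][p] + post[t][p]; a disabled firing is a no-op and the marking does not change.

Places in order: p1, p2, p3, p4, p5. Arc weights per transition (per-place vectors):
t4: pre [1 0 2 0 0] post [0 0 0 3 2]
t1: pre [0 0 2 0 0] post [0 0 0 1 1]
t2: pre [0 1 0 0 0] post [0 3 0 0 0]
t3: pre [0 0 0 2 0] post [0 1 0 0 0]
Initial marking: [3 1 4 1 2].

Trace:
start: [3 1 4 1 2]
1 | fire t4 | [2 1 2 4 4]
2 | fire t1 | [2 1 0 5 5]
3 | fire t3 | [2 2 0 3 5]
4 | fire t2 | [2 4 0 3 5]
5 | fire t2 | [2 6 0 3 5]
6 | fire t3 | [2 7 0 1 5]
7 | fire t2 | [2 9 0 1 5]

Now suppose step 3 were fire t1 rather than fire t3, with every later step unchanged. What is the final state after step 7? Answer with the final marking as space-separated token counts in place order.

2 8 0 3 5

(re-executing from step 3 with the substitution; state before step 3: [2 1 0 5 5])
3 | fire t1 | [2 1 0 5 5]
4 | fire t2 | [2 3 0 5 5]
5 | fire t2 | [2 5 0 5 5]
6 | fire t3 | [2 6 0 3 5]
7 | fire t2 | [2 8 0 3 5]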